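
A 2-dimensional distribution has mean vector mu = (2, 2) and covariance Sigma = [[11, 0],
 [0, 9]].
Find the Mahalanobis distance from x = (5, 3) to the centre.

Step 1 — centre the observation: (x - mu) = (3, 1).

Step 2 — invert Sigma. det(Sigma) = 11·9 - (0)² = 99.
  Sigma^{-1} = (1/det) · [[d, -b], [-b, a]] = [[0.0909, 0],
 [0, 0.1111]].

Step 3 — form the quadratic (x - mu)^T · Sigma^{-1} · (x - mu):
  Sigma^{-1} · (x - mu) = (0.2727, 0.1111).
  (x - mu)^T · [Sigma^{-1} · (x - mu)] = (3)·(0.2727) + (1)·(0.1111) = 0.9293.

Step 4 — take square root: d = √(0.9293) ≈ 0.964.

d(x, mu) = √(0.9293) ≈ 0.964


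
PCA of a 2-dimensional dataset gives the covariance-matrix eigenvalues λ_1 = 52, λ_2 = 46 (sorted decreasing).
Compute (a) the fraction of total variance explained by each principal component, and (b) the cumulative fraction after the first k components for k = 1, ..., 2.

Step 1 — total variance = trace(Sigma) = Σ λ_i = 52 + 46 = 98.

Step 2 — fraction explained by component i = λ_i / Σ λ:
  PC1: 52/98 = 0.5306
  PC2: 46/98 = 0.4694

Step 3 — cumulative fraction after k components = (λ_1 + ... + λ_k) / Σ λ:
  k = 1: 52/98 = 0.5306
  k = 2: (52 + 46)/98 = 98/98 = 1

Summary (fraction, with percent):

explained: PC1 0.5306 (53.06%), PC2 0.4694 (46.94%);  cumulative: 0.5306, 1


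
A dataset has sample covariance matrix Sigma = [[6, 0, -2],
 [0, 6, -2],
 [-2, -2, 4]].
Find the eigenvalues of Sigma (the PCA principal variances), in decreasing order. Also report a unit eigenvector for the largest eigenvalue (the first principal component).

Step 1 — characteristic polynomial p(λ) = det(λI - Sigma) = λ³ - tr·λ² + c_1·λ - det, where tr = trace, c_1 = sum of the principal 2×2 minors, det = det(Sigma):
  tr = 6 + 6 + 4 = 16,
  c_1 = (6·6 - (0)²) + (6·4 - (-2)²) + (6·4 - (-2)²) = 36 + 20 + 20 = 76,
  det = 6·(6·4 - (-2)²) - (0)·((0)·4 - (-2)·(-2)) + (-2)·((0)·(-2) - 6·(-2)) = 6·(20) - (0)·(-4) + (-2)·(12) = 96.
  So p(λ) = λ³ - 16λ² + 76λ - 96.
Step 2 — look for an integer root (rational root theorem: any rational root is an integer divisor of 96). Testing λ = 2:
  p(2) = 8 - 64 + 152 - 96 = 0  ✓
  Dividing out (λ - 2): p(λ) = (λ - 2)(λ² - 14λ + 48).
Step 3 — remaining eigenvalues from the quadratic λ² - 14λ + 48 = 0:
  Δ = 14² - 4·48 = 196 - 192 = 4,  λ = (14 ± √4)/2 = (14 ± 2)/2 = 8 or 6.
  Sorted: λ_1 = 8,  λ_2 = 6,  λ_3 = 2  (check: sum = 16 = tr ✓).

Step 4 — unit eigenvector for λ_1 = 8: v spans the null space of (Sigma - λ_1 I), whose rows are
  r_1 = (-2, 0, -2),  r_2 = (0, -2, -2),  r_3 = (-2, -2, -4).
  v is orthogonal to every row, so take v ∝ r_1 × r_2 = ((0)·(-2) - (-2)·(-2), (-2)·(0) - (-2)·(-2), (-2)·(-2) - (0)·(0)) = (-4, -4, 4).
  Rescale (divide by 4; multiply by -1 so the first nonzero entry is positive): u = (1, 1, -1).
  ||u|| = √((1)² + (1)² + (-1)²) = √(3) ≈ 1.7321,  v_1 = u/||u|| ≈ (0.5774, 0.5774, -0.5774) (||v_1|| = 1).

λ_1 = 8,  λ_2 = 6,  λ_3 = 2;  v_1 ≈ (0.5774, 0.5774, -0.5774)


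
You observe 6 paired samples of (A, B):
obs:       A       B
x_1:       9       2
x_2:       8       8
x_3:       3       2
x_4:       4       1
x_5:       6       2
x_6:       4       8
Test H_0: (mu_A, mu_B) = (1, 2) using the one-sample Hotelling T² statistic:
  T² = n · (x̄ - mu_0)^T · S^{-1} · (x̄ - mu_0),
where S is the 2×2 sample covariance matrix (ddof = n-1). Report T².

Step 1 — sample mean vector:
  mean(A) = (9 + 8 + 3 + 4 + 6 + 4) / 6 = 34/6 = 5.6667
  mean(B) = (2 + 8 + 2 + 1 + 2 + 8) / 6 = 23/6 = 3.8333
  x̄ = (5.6667, 3.8333),  deviation x̄ - mu_0 = (5.6667, 3.8333) - (1, 2) = (4.6667, 1.8333).

Step 2 — sample covariance matrix, S[i,j] = (1/(n-1)) · Σ_k (x_{k,i} - mean_i) · (x_{k,j} - mean_j), divisor n-1 = 5:
  S[A,A] = ((3.3333)·(3.3333) + (2.3333)·(2.3333) + (-2.6667)·(-2.6667) + (-1.6667)·(-1.6667) + (0.3333)·(0.3333) + (-1.6667)·(-1.6667)) / 5 = 29.3333/5 = 5.8667
  S[A,B] = ((3.3333)·(-1.8333) + (2.3333)·(4.1667) + (-2.6667)·(-1.8333) + (-1.6667)·(-2.8333) + (0.3333)·(-1.8333) + (-1.6667)·(4.1667)) / 5 = 5.6667/5 = 1.1333
  S[B,B] = ((-1.8333)·(-1.8333) + (4.1667)·(4.1667) + (-1.8333)·(-1.8333) + (-2.8333)·(-2.8333) + (-1.8333)·(-1.8333) + (4.1667)·(4.1667)) / 5 = 52.8333/5 = 10.5667
  S = [[5.8667, 1.1333],
 [1.1333, 10.5667]].

Step 3 — invert S. det(S) = 5.8667·10.5667 - (1.1333)² = 60.7067.
  S^{-1} = (1/det) · [[d, -b], [-b, a]] = [[0.1741, -0.0187],
 [-0.0187, 0.0966]].

Step 4 — quadratic form (x̄ - mu_0)^T · S^{-1} · (x̄ - mu_0):
  S^{-1} · (x̄ - mu_0) = (0.7781, 0.0901),
  (x̄ - mu_0)^T · [...] = (4.6667)·(0.7781) + (1.8333)·(0.0901) = 3.796.

Step 5 — scale by n: T² = 6 · 3.796 = 22.7762.

T² ≈ 22.7762


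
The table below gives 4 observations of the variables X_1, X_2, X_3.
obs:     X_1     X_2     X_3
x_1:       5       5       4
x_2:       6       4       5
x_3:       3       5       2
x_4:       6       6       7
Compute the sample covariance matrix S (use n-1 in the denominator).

Step 1 — column means:
  mean(X_1) = (5 + 6 + 3 + 6) / 4 = 20/4 = 5
  mean(X_2) = (5 + 4 + 5 + 6) / 4 = 20/4 = 5
  mean(X_3) = (4 + 5 + 2 + 7) / 4 = 18/4 = 4.5

Step 2 — sample covariance S[i,j] = (1/(n-1)) · Σ_k (x_{k,i} - mean_i) · (x_{k,j} - mean_j), with n-1 = 3.
  S[X_1,X_1] = ((0)·(0) + (1)·(1) + (-2)·(-2) + (1)·(1)) / 3 = 6/3 = 2
  S[X_1,X_2] = ((0)·(0) + (1)·(-1) + (-2)·(0) + (1)·(1)) / 3 = 0/3 = 0
  S[X_1,X_3] = ((0)·(-0.5) + (1)·(0.5) + (-2)·(-2.5) + (1)·(2.5)) / 3 = 8/3 = 2.6667
  S[X_2,X_2] = ((0)·(0) + (-1)·(-1) + (0)·(0) + (1)·(1)) / 3 = 2/3 = 0.6667
  S[X_2,X_3] = ((0)·(-0.5) + (-1)·(0.5) + (0)·(-2.5) + (1)·(2.5)) / 3 = 2/3 = 0.6667
  S[X_3,X_3] = ((-0.5)·(-0.5) + (0.5)·(0.5) + (-2.5)·(-2.5) + (2.5)·(2.5)) / 3 = 13/3 = 4.3333

S is symmetric (S[j,i] = S[i,j]). Assembling:

S = [[2, 0, 2.6667],
 [0, 0.6667, 0.6667],
 [2.6667, 0.6667, 4.3333]]


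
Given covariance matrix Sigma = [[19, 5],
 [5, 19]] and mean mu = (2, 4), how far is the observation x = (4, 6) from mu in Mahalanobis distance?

Step 1 — centre the observation: (x - mu) = (2, 2).

Step 2 — invert Sigma. det(Sigma) = 19·19 - (5)² = 336.
  Sigma^{-1} = (1/det) · [[d, -b], [-b, a]] = [[0.0565, -0.0149],
 [-0.0149, 0.0565]].

Step 3 — form the quadratic (x - mu)^T · Sigma^{-1} · (x - mu):
  Sigma^{-1} · (x - mu) = (0.0833, 0.0833).
  (x - mu)^T · [Sigma^{-1} · (x - mu)] = (2)·(0.0833) + (2)·(0.0833) = 0.3333.

Step 4 — take square root: d = √(0.3333) ≈ 0.5774.

d(x, mu) = √(0.3333) ≈ 0.5774


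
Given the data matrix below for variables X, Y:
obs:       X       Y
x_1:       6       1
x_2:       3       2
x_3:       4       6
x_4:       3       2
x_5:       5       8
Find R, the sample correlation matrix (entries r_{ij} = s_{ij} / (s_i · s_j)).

Step 1 — column means:
  mean(X) = (6 + 3 + 4 + 3 + 5) / 5 = 21/5 = 4.2
  mean(Y) = (1 + 2 + 6 + 2 + 8) / 5 = 19/5 = 3.8

Step 2 — sample variances and covariances s[i,j] = (1/(n-1)) · Σ_k (x_{k,i} - mean_i) · (x_{k,j} - mean_j), with n-1 = 4:
  s[X,X] = ((1.8)·(1.8) + (-1.2)·(-1.2) + (-0.2)·(-0.2) + (-1.2)·(-1.2) + (0.8)·(0.8)) / 4 = 6.8/4 = 1.7
  s[X,Y] = ((1.8)·(-2.8) + (-1.2)·(-1.8) + (-0.2)·(2.2) + (-1.2)·(-1.8) + (0.8)·(4.2)) / 4 = 2.2/4 = 0.55
  s[Y,Y] = ((-2.8)·(-2.8) + (-1.8)·(-1.8) + (2.2)·(2.2) + (-1.8)·(-1.8) + (4.2)·(4.2)) / 4 = 36.8/4 = 9.2
  Sample standard deviations s_i = √(s[i,i]):
  s(X) = √(1.7) = 1.3038
  s(Y) = √(9.2) = 3.0332

Step 3 — r_{ij} = s_{ij} / (s_i · s_j):
  r[X,X] = 1 (diagonal).
  r[X,Y] = 0.55 / (1.3038 · 3.0332) = 0.55 / 3.9547 = 0.1391
  r[Y,Y] = 1 (diagonal).

R is symmetric with unit diagonal. Assembling:

R = [[1, 0.1391],
 [0.1391, 1]]


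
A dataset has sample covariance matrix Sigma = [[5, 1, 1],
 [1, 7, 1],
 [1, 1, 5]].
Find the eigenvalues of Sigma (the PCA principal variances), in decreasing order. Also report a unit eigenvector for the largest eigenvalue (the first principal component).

Step 1 — characteristic polynomial p(λ) = det(λI - Sigma) = λ³ - tr·λ² + c_1·λ - det, where tr = trace, c_1 = sum of the principal 2×2 minors, det = det(Sigma):
  tr = 5 + 7 + 5 = 17,
  c_1 = (5·7 - (1)²) + (5·5 - (1)²) + (7·5 - (1)²) = 34 + 24 + 34 = 92,
  det = 5·(7·5 - (1)²) - (1)·((1)·5 - (1)·(1)) + (1)·((1)·(1) - 7·(1)) = 5·(34) - (1)·(4) + (1)·(-6) = 160.
  So p(λ) = λ³ - 17λ² + 92λ - 160.
Step 2 — look for an integer root (rational root theorem: any rational root is an integer divisor of 160). Testing λ = 4:
  p(4) = 64 - 272 + 368 - 160 = 0  ✓
  Dividing out (λ - 4): p(λ) = (λ - 4)(λ² - 13λ + 40).
Step 3 — remaining eigenvalues from the quadratic λ² - 13λ + 40 = 0:
  Δ = 13² - 4·40 = 169 - 160 = 9,  λ = (13 ± √9)/2 = (13 ± 3)/2 = 8 or 5.
  Sorted: λ_1 = 8,  λ_2 = 5,  λ_3 = 4  (check: sum = 17 = tr ✓).

Step 4 — unit eigenvector for λ_1 = 8: v spans the null space of (Sigma - λ_1 I), whose rows are
  r_1 = (-3, 1, 1),  r_2 = (1, -1, 1),  r_3 = (1, 1, -3).
  v is orthogonal to every row, so take v ∝ r_1 × r_2 = ((1)·(1) - (1)·(-1), (1)·(1) - (-3)·(1), (-3)·(-1) - (1)·(1)) = (2, 4, 2).
  Rescale (divide by 2): u = (1, 2, 1).
  ||u|| = √((1)² + (2)² + (1)²) = √(6) ≈ 2.4495,  v_1 = u/||u|| ≈ (0.4082, 0.8165, 0.4082) (||v_1|| = 1).

λ_1 = 8,  λ_2 = 5,  λ_3 = 4;  v_1 ≈ (0.4082, 0.8165, 0.4082)


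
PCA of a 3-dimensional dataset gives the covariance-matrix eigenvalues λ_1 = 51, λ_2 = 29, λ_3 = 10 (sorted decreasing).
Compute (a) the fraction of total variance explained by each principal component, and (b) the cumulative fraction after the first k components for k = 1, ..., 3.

Step 1 — total variance = trace(Sigma) = Σ λ_i = 51 + 29 + 10 = 90.

Step 2 — fraction explained by component i = λ_i / Σ λ:
  PC1: 51/90 = 0.5667
  PC2: 29/90 = 0.3222
  PC3: 10/90 = 0.1111

Step 3 — cumulative fraction after k components = (λ_1 + ... + λ_k) / Σ λ:
  k = 1: 51/90 = 0.5667
  k = 2: (51 + 29)/90 = 80/90 = 0.8889
  k = 3: (51 + 29 + 10)/90 = 90/90 = 1

Summary (fraction, with percent):

explained: PC1 0.5667 (56.67%), PC2 0.3222 (32.22%), PC3 0.1111 (11.11%);  cumulative: 0.5667, 0.8889, 1


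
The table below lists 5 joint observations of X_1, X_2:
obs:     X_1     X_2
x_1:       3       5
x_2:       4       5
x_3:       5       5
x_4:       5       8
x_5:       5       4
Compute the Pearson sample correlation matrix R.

Step 1 — column means:
  mean(X_1) = (3 + 4 + 5 + 5 + 5) / 5 = 22/5 = 4.4
  mean(X_2) = (5 + 5 + 5 + 8 + 4) / 5 = 27/5 = 5.4

Step 2 — sample variances and covariances s[i,j] = (1/(n-1)) · Σ_k (x_{k,i} - mean_i) · (x_{k,j} - mean_j), with n-1 = 4:
  s[X_1,X_1] = ((-1.4)·(-1.4) + (-0.4)·(-0.4) + (0.6)·(0.6) + (0.6)·(0.6) + (0.6)·(0.6)) / 4 = 3.2/4 = 0.8
  s[X_1,X_2] = ((-1.4)·(-0.4) + (-0.4)·(-0.4) + (0.6)·(-0.4) + (0.6)·(2.6) + (0.6)·(-1.4)) / 4 = 1.2/4 = 0.3
  s[X_2,X_2] = ((-0.4)·(-0.4) + (-0.4)·(-0.4) + (-0.4)·(-0.4) + (2.6)·(2.6) + (-1.4)·(-1.4)) / 4 = 9.2/4 = 2.3
  Sample standard deviations s_i = √(s[i,i]):
  s(X_1) = √(0.8) = 0.8944
  s(X_2) = √(2.3) = 1.5166

Step 3 — r_{ij} = s_{ij} / (s_i · s_j):
  r[X_1,X_1] = 1 (diagonal).
  r[X_1,X_2] = 0.3 / (0.8944 · 1.5166) = 0.3 / 1.3565 = 0.2212
  r[X_2,X_2] = 1 (diagonal).

R is symmetric with unit diagonal. Assembling:

R = [[1, 0.2212],
 [0.2212, 1]]


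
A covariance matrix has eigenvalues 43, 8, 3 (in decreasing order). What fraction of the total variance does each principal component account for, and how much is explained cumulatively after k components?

Step 1 — total variance = trace(Sigma) = Σ λ_i = 43 + 8 + 3 = 54.

Step 2 — fraction explained by component i = λ_i / Σ λ:
  PC1: 43/54 = 0.7963
  PC2: 8/54 = 0.1481
  PC3: 3/54 = 0.0556

Step 3 — cumulative fraction after k components = (λ_1 + ... + λ_k) / Σ λ:
  k = 1: 43/54 = 0.7963
  k = 2: (43 + 8)/54 = 51/54 = 0.9444
  k = 3: (43 + 8 + 3)/54 = 54/54 = 1

Summary (fraction, with percent):

explained: PC1 0.7963 (79.63%), PC2 0.1481 (14.81%), PC3 0.0556 (5.56%);  cumulative: 0.7963, 0.9444, 1


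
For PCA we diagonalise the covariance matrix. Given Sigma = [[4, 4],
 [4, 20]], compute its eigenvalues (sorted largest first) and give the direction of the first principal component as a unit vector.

Step 1 — characteristic polynomial of 2×2 Sigma:
  det(Sigma - λI) = λ² - trace · λ + det = 0.
  trace = 4 + 20 = 24, det = 4·20 - (4)² = 64.
Step 2 — discriminant:
  Δ = trace² - 4·det = 576 - 256 = 320.
Step 3 — eigenvalues:
  λ = (trace ± √Δ)/2 = (24 ± 17.8885)/2,
  λ_1 = 20.9443,  λ_2 = 3.0557.

Step 4 — unit eigenvector for λ_1: solve (Sigma - λ_1 I)v = 0. First row:
  (4 - 20.9443)·v_x + (4)·v_y = 0, i.e. (-16.9443)·v_x + (4)·v_y = 0,
  so v ∝ (b, λ_1 - a) = (4, 16.9443) = u.
  ||u|| = √((4)² + (16.9443)²) = √(303.1084) ≈ 17.41,
  v_1 = u/||u|| ≈ (0.2298, 0.9732) (||v_1|| = 1).

λ_1 = 20.9443,  λ_2 = 3.0557;  v_1 ≈ (0.2298, 0.9732)


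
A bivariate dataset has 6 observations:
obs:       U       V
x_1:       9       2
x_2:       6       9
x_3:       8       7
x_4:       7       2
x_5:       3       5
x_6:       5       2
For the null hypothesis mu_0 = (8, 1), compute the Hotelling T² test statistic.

Step 1 — sample mean vector:
  mean(U) = (9 + 6 + 8 + 7 + 3 + 5) / 6 = 38/6 = 6.3333
  mean(V) = (2 + 9 + 7 + 2 + 5 + 2) / 6 = 27/6 = 4.5
  x̄ = (6.3333, 4.5),  deviation x̄ - mu_0 = (6.3333, 4.5) - (8, 1) = (-1.6667, 3.5).

Step 2 — sample covariance matrix, S[i,j] = (1/(n-1)) · Σ_k (x_{k,i} - mean_i) · (x_{k,j} - mean_j), divisor n-1 = 5:
  S[U,U] = ((2.6667)·(2.6667) + (-0.3333)·(-0.3333) + (1.6667)·(1.6667) + (0.6667)·(0.6667) + (-3.3333)·(-3.3333) + (-1.3333)·(-1.3333)) / 5 = 23.3333/5 = 4.6667
  S[U,V] = ((2.6667)·(-2.5) + (-0.3333)·(4.5) + (1.6667)·(2.5) + (0.6667)·(-2.5) + (-3.3333)·(0.5) + (-1.3333)·(-2.5)) / 5 = -4/5 = -0.8
  S[V,V] = ((-2.5)·(-2.5) + (4.5)·(4.5) + (2.5)·(2.5) + (-2.5)·(-2.5) + (0.5)·(0.5) + (-2.5)·(-2.5)) / 5 = 45.5/5 = 9.1
  S = [[4.6667, -0.8],
 [-0.8, 9.1]].

Step 3 — invert S. det(S) = 4.6667·9.1 - (-0.8)² = 41.8267.
  S^{-1} = (1/det) · [[d, -b], [-b, a]] = [[0.2176, 0.0191],
 [0.0191, 0.1116]].

Step 4 — quadratic form (x̄ - mu_0)^T · S^{-1} · (x̄ - mu_0):
  S^{-1} · (x̄ - mu_0) = (-0.2957, 0.3586),
  (x̄ - mu_0)^T · [...] = (-1.6667)·(-0.2957) + (3.5)·(0.3586) = 1.748.

Step 5 — scale by n: T² = 6 · 1.748 = 10.4877.

T² ≈ 10.4877


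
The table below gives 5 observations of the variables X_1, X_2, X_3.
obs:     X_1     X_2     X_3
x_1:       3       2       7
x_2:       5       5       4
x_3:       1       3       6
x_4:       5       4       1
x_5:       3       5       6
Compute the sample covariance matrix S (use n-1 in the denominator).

Step 1 — column means:
  mean(X_1) = (3 + 5 + 1 + 5 + 3) / 5 = 17/5 = 3.4
  mean(X_2) = (2 + 5 + 3 + 4 + 5) / 5 = 19/5 = 3.8
  mean(X_3) = (7 + 4 + 6 + 1 + 6) / 5 = 24/5 = 4.8

Step 2 — sample covariance S[i,j] = (1/(n-1)) · Σ_k (x_{k,i} - mean_i) · (x_{k,j} - mean_j), with n-1 = 4.
  S[X_1,X_1] = ((-0.4)·(-0.4) + (1.6)·(1.6) + (-2.4)·(-2.4) + (1.6)·(1.6) + (-0.4)·(-0.4)) / 4 = 11.2/4 = 2.8
  S[X_1,X_2] = ((-0.4)·(-1.8) + (1.6)·(1.2) + (-2.4)·(-0.8) + (1.6)·(0.2) + (-0.4)·(1.2)) / 4 = 4.4/4 = 1.1
  S[X_1,X_3] = ((-0.4)·(2.2) + (1.6)·(-0.8) + (-2.4)·(1.2) + (1.6)·(-3.8) + (-0.4)·(1.2)) / 4 = -11.6/4 = -2.9
  S[X_2,X_2] = ((-1.8)·(-1.8) + (1.2)·(1.2) + (-0.8)·(-0.8) + (0.2)·(0.2) + (1.2)·(1.2)) / 4 = 6.8/4 = 1.7
  S[X_2,X_3] = ((-1.8)·(2.2) + (1.2)·(-0.8) + (-0.8)·(1.2) + (0.2)·(-3.8) + (1.2)·(1.2)) / 4 = -5.2/4 = -1.3
  S[X_3,X_3] = ((2.2)·(2.2) + (-0.8)·(-0.8) + (1.2)·(1.2) + (-3.8)·(-3.8) + (1.2)·(1.2)) / 4 = 22.8/4 = 5.7

S is symmetric (S[j,i] = S[i,j]). Assembling:

S = [[2.8, 1.1, -2.9],
 [1.1, 1.7, -1.3],
 [-2.9, -1.3, 5.7]]


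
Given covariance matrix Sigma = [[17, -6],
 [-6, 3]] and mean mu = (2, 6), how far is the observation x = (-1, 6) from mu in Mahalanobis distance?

Step 1 — centre the observation: (x - mu) = (-3, 0).

Step 2 — invert Sigma. det(Sigma) = 17·3 - (-6)² = 15.
  Sigma^{-1} = (1/det) · [[d, -b], [-b, a]] = [[0.2, 0.4],
 [0.4, 1.1333]].

Step 3 — form the quadratic (x - mu)^T · Sigma^{-1} · (x - mu):
  Sigma^{-1} · (x - mu) = (-0.6, -1.2).
  (x - mu)^T · [Sigma^{-1} · (x - mu)] = (-3)·(-0.6) + (0)·(-1.2) = 1.8.

Step 4 — take square root: d = √(1.8) ≈ 1.3416.

d(x, mu) = √(1.8) ≈ 1.3416


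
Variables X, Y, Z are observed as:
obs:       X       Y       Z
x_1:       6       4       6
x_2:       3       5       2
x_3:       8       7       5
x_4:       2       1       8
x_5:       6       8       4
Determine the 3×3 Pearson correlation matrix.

Step 1 — column means:
  mean(X) = (6 + 3 + 8 + 2 + 6) / 5 = 25/5 = 5
  mean(Y) = (4 + 5 + 7 + 1 + 8) / 5 = 25/5 = 5
  mean(Z) = (6 + 2 + 5 + 8 + 4) / 5 = 25/5 = 5

Step 2 — sample variances and covariances s[i,j] = (1/(n-1)) · Σ_k (x_{k,i} - mean_i) · (x_{k,j} - mean_j), with n-1 = 4:
  s[X,X] = ((1)·(1) + (-2)·(-2) + (3)·(3) + (-3)·(-3) + (1)·(1)) / 4 = 24/4 = 6
  s[X,Y] = ((1)·(-1) + (-2)·(0) + (3)·(2) + (-3)·(-4) + (1)·(3)) / 4 = 20/4 = 5
  s[X,Z] = ((1)·(1) + (-2)·(-3) + (3)·(0) + (-3)·(3) + (1)·(-1)) / 4 = -3/4 = -0.75
  s[Y,Y] = ((-1)·(-1) + (0)·(0) + (2)·(2) + (-4)·(-4) + (3)·(3)) / 4 = 30/4 = 7.5
  s[Y,Z] = ((-1)·(1) + (0)·(-3) + (2)·(0) + (-4)·(3) + (3)·(-1)) / 4 = -16/4 = -4
  s[Z,Z] = ((1)·(1) + (-3)·(-3) + (0)·(0) + (3)·(3) + (-1)·(-1)) / 4 = 20/4 = 5
  Sample standard deviations s_i = √(s[i,i]):
  s(X) = √(6) = 2.4495
  s(Y) = √(7.5) = 2.7386
  s(Z) = √(5) = 2.2361

Step 3 — r_{ij} = s_{ij} / (s_i · s_j):
  r[X,X] = 1 (diagonal).
  r[X,Y] = 5 / (2.4495 · 2.7386) = 5 / 6.7082 = 0.7454
  r[X,Z] = -0.75 / (2.4495 · 2.2361) = -0.75 / 5.4772 = -0.1369
  r[Y,Y] = 1 (diagonal).
  r[Y,Z] = -4 / (2.7386 · 2.2361) = -4 / 6.1237 = -0.6532
  r[Z,Z] = 1 (diagonal).

R is symmetric with unit diagonal. Assembling:

R = [[1, 0.7454, -0.1369],
 [0.7454, 1, -0.6532],
 [-0.1369, -0.6532, 1]]


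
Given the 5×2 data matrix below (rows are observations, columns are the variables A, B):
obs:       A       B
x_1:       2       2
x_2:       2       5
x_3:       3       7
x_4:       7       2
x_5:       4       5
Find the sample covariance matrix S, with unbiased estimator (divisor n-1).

Step 1 — column means:
  mean(A) = (2 + 2 + 3 + 7 + 4) / 5 = 18/5 = 3.6
  mean(B) = (2 + 5 + 7 + 2 + 5) / 5 = 21/5 = 4.2

Step 2 — sample covariance S[i,j] = (1/(n-1)) · Σ_k (x_{k,i} - mean_i) · (x_{k,j} - mean_j), with n-1 = 4.
  S[A,A] = ((-1.6)·(-1.6) + (-1.6)·(-1.6) + (-0.6)·(-0.6) + (3.4)·(3.4) + (0.4)·(0.4)) / 4 = 17.2/4 = 4.3
  S[A,B] = ((-1.6)·(-2.2) + (-1.6)·(0.8) + (-0.6)·(2.8) + (3.4)·(-2.2) + (0.4)·(0.8)) / 4 = -6.6/4 = -1.65
  S[B,B] = ((-2.2)·(-2.2) + (0.8)·(0.8) + (2.8)·(2.8) + (-2.2)·(-2.2) + (0.8)·(0.8)) / 4 = 18.8/4 = 4.7

S is symmetric (S[j,i] = S[i,j]). Assembling:

S = [[4.3, -1.65],
 [-1.65, 4.7]]


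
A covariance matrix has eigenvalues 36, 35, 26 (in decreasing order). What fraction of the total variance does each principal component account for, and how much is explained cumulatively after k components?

Step 1 — total variance = trace(Sigma) = Σ λ_i = 36 + 35 + 26 = 97.

Step 2 — fraction explained by component i = λ_i / Σ λ:
  PC1: 36/97 = 0.3711
  PC2: 35/97 = 0.3608
  PC3: 26/97 = 0.268

Step 3 — cumulative fraction after k components = (λ_1 + ... + λ_k) / Σ λ:
  k = 1: 36/97 = 0.3711
  k = 2: (36 + 35)/97 = 71/97 = 0.732
  k = 3: (36 + 35 + 26)/97 = 97/97 = 1

Summary (fraction, with percent):

explained: PC1 0.3711 (37.11%), PC2 0.3608 (36.08%), PC3 0.268 (26.8%);  cumulative: 0.3711, 0.732, 1


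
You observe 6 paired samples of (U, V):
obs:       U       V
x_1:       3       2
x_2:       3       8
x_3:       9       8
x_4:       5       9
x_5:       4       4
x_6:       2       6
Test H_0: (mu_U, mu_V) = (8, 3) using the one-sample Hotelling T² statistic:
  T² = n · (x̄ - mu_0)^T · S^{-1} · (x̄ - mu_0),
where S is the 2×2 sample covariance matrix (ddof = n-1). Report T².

Step 1 — sample mean vector:
  mean(U) = (3 + 3 + 9 + 5 + 4 + 2) / 6 = 26/6 = 4.3333
  mean(V) = (2 + 8 + 8 + 9 + 4 + 6) / 6 = 37/6 = 6.1667
  x̄ = (4.3333, 6.1667),  deviation x̄ - mu_0 = (4.3333, 6.1667) - (8, 3) = (-3.6667, 3.1667).

Step 2 — sample covariance matrix, S[i,j] = (1/(n-1)) · Σ_k (x_{k,i} - mean_i) · (x_{k,j} - mean_j), divisor n-1 = 5:
  S[U,U] = ((-1.3333)·(-1.3333) + (-1.3333)·(-1.3333) + (4.6667)·(4.6667) + (0.6667)·(0.6667) + (-0.3333)·(-0.3333) + (-2.3333)·(-2.3333)) / 5 = 31.3333/5 = 6.2667
  S[U,V] = ((-1.3333)·(-4.1667) + (-1.3333)·(1.8333) + (4.6667)·(1.8333) + (0.6667)·(2.8333) + (-0.3333)·(-2.1667) + (-2.3333)·(-0.1667)) / 5 = 14.6667/5 = 2.9333
  S[V,V] = ((-4.1667)·(-4.1667) + (1.8333)·(1.8333) + (1.8333)·(1.8333) + (2.8333)·(2.8333) + (-2.1667)·(-2.1667) + (-0.1667)·(-0.1667)) / 5 = 36.8333/5 = 7.3667
  S = [[6.2667, 2.9333],
 [2.9333, 7.3667]].

Step 3 — invert S. det(S) = 6.2667·7.3667 - (2.9333)² = 37.56.
  S^{-1} = (1/det) · [[d, -b], [-b, a]] = [[0.1961, -0.0781],
 [-0.0781, 0.1668]].

Step 4 — quadratic form (x̄ - mu_0)^T · S^{-1} · (x̄ - mu_0):
  S^{-1} · (x̄ - mu_0) = (-0.9665, 0.8147),
  (x̄ - mu_0)^T · [...] = (-3.6667)·(-0.9665) + (3.1667)·(0.8147) = 6.1235.

Step 5 — scale by n: T² = 6 · 6.1235 = 36.7412.

T² ≈ 36.7412


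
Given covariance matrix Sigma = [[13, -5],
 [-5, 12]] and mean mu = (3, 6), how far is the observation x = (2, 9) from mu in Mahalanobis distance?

Step 1 — centre the observation: (x - mu) = (-1, 3).

Step 2 — invert Sigma. det(Sigma) = 13·12 - (-5)² = 131.
  Sigma^{-1} = (1/det) · [[d, -b], [-b, a]] = [[0.0916, 0.0382],
 [0.0382, 0.0992]].

Step 3 — form the quadratic (x - mu)^T · Sigma^{-1} · (x - mu):
  Sigma^{-1} · (x - mu) = (0.0229, 0.2595).
  (x - mu)^T · [Sigma^{-1} · (x - mu)] = (-1)·(0.0229) + (3)·(0.2595) = 0.7557.

Step 4 — take square root: d = √(0.7557) ≈ 0.8693.

d(x, mu) = √(0.7557) ≈ 0.8693


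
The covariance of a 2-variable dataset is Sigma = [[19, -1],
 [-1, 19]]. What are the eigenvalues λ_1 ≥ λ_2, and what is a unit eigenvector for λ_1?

Step 1 — characteristic polynomial of 2×2 Sigma:
  det(Sigma - λI) = λ² - trace · λ + det = 0.
  trace = 19 + 19 = 38, det = 19·19 - (-1)² = 360.
Step 2 — discriminant:
  Δ = trace² - 4·det = 1444 - 1440 = 4.
Step 3 — eigenvalues:
  λ = (trace ± √Δ)/2 = (38 ± 2)/2,
  λ_1 = 20,  λ_2 = 18.

Step 4 — unit eigenvector for λ_1: solve (Sigma - λ_1 I)v = 0. First row:
  (19 - 20)·v_x + (-1)·v_y = 0, i.e. (-1)·v_x + (-1)·v_y = 0,
  so v ∝ (b, λ_1 - a) = (-1, 1); multiply by -1 so the first entry is positive: u = (1, -1).
  ||u|| = √((1)² + (-1)²) = √(2) ≈ 1.4142,
  v_1 = u/||u|| ≈ (0.7071, -0.7071) (||v_1|| = 1).

λ_1 = 20,  λ_2 = 18;  v_1 ≈ (0.7071, -0.7071)


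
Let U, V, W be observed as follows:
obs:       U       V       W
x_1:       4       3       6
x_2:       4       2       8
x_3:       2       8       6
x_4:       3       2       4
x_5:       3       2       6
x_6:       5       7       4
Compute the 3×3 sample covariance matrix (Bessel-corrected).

Step 1 — column means:
  mean(U) = (4 + 4 + 2 + 3 + 3 + 5) / 6 = 21/6 = 3.5
  mean(V) = (3 + 2 + 8 + 2 + 2 + 7) / 6 = 24/6 = 4
  mean(W) = (6 + 8 + 6 + 4 + 6 + 4) / 6 = 34/6 = 5.6667

Step 2 — sample covariance S[i,j] = (1/(n-1)) · Σ_k (x_{k,i} - mean_i) · (x_{k,j} - mean_j), with n-1 = 5.
  S[U,U] = ((0.5)·(0.5) + (0.5)·(0.5) + (-1.5)·(-1.5) + (-0.5)·(-0.5) + (-0.5)·(-0.5) + (1.5)·(1.5)) / 5 = 5.5/5 = 1.1
  S[U,V] = ((0.5)·(-1) + (0.5)·(-2) + (-1.5)·(4) + (-0.5)·(-2) + (-0.5)·(-2) + (1.5)·(3)) / 5 = -1/5 = -0.2
  S[U,W] = ((0.5)·(0.3333) + (0.5)·(2.3333) + (-1.5)·(0.3333) + (-0.5)·(-1.6667) + (-0.5)·(0.3333) + (1.5)·(-1.6667)) / 5 = -1/5 = -0.2
  S[V,V] = ((-1)·(-1) + (-2)·(-2) + (4)·(4) + (-2)·(-2) + (-2)·(-2) + (3)·(3)) / 5 = 38/5 = 7.6
  S[V,W] = ((-1)·(0.3333) + (-2)·(2.3333) + (4)·(0.3333) + (-2)·(-1.6667) + (-2)·(0.3333) + (3)·(-1.6667)) / 5 = -6/5 = -1.2
  S[W,W] = ((0.3333)·(0.3333) + (2.3333)·(2.3333) + (0.3333)·(0.3333) + (-1.6667)·(-1.6667) + (0.3333)·(0.3333) + (-1.6667)·(-1.6667)) / 5 = 11.3333/5 = 2.2667

S is symmetric (S[j,i] = S[i,j]). Assembling:

S = [[1.1, -0.2, -0.2],
 [-0.2, 7.6, -1.2],
 [-0.2, -1.2, 2.2667]]


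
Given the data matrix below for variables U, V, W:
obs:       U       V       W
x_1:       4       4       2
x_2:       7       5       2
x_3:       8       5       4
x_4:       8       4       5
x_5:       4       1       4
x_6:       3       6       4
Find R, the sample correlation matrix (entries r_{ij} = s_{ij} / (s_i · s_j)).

Step 1 — column means:
  mean(U) = (4 + 7 + 8 + 8 + 4 + 3) / 6 = 34/6 = 5.6667
  mean(V) = (4 + 5 + 5 + 4 + 1 + 6) / 6 = 25/6 = 4.1667
  mean(W) = (2 + 2 + 4 + 5 + 4 + 4) / 6 = 21/6 = 3.5

Step 2 — sample variances and covariances s[i,j] = (1/(n-1)) · Σ_k (x_{k,i} - mean_i) · (x_{k,j} - mean_j), with n-1 = 5:
  s[U,U] = ((-1.6667)·(-1.6667) + (1.3333)·(1.3333) + (2.3333)·(2.3333) + (2.3333)·(2.3333) + (-1.6667)·(-1.6667) + (-2.6667)·(-2.6667)) / 5 = 25.3333/5 = 5.0667
  s[U,V] = ((-1.6667)·(-0.1667) + (1.3333)·(0.8333) + (2.3333)·(0.8333) + (2.3333)·(-0.1667) + (-1.6667)·(-3.1667) + (-2.6667)·(1.8333)) / 5 = 3.3333/5 = 0.6667
  s[U,W] = ((-1.6667)·(-1.5) + (1.3333)·(-1.5) + (2.3333)·(0.5) + (2.3333)·(1.5) + (-1.6667)·(0.5) + (-2.6667)·(0.5)) / 5 = 3/5 = 0.6
  s[V,V] = ((-0.1667)·(-0.1667) + (0.8333)·(0.8333) + (0.8333)·(0.8333) + (-0.1667)·(-0.1667) + (-3.1667)·(-3.1667) + (1.8333)·(1.8333)) / 5 = 14.8333/5 = 2.9667
  s[V,W] = ((-0.1667)·(-1.5) + (0.8333)·(-1.5) + (0.8333)·(0.5) + (-0.1667)·(1.5) + (-3.1667)·(0.5) + (1.8333)·(0.5)) / 5 = -1.5/5 = -0.3
  s[W,W] = ((-1.5)·(-1.5) + (-1.5)·(-1.5) + (0.5)·(0.5) + (1.5)·(1.5) + (0.5)·(0.5) + (0.5)·(0.5)) / 5 = 7.5/5 = 1.5
  Sample standard deviations s_i = √(s[i,i]):
  s(U) = √(5.0667) = 2.2509
  s(V) = √(2.9667) = 1.7224
  s(W) = √(1.5) = 1.2247

Step 3 — r_{ij} = s_{ij} / (s_i · s_j):
  r[U,U] = 1 (diagonal).
  r[U,V] = 0.6667 / (2.2509 · 1.7224) = 0.6667 / 3.877 = 0.172
  r[U,W] = 0.6 / (2.2509 · 1.2247) = 0.6 / 2.7568 = 0.2176
  r[V,V] = 1 (diagonal).
  r[V,W] = -0.3 / (1.7224 · 1.2247) = -0.3 / 2.1095 = -0.1422
  r[W,W] = 1 (diagonal).

R is symmetric with unit diagonal. Assembling:

R = [[1, 0.172, 0.2176],
 [0.172, 1, -0.1422],
 [0.2176, -0.1422, 1]]


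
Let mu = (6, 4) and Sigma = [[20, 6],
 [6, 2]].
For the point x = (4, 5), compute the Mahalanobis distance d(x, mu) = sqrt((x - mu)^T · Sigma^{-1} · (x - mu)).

Step 1 — centre the observation: (x - mu) = (-2, 1).

Step 2 — invert Sigma. det(Sigma) = 20·2 - (6)² = 4.
  Sigma^{-1} = (1/det) · [[d, -b], [-b, a]] = [[0.5, -1.5],
 [-1.5, 5]].

Step 3 — form the quadratic (x - mu)^T · Sigma^{-1} · (x - mu):
  Sigma^{-1} · (x - mu) = (-2.5, 8).
  (x - mu)^T · [Sigma^{-1} · (x - mu)] = (-2)·(-2.5) + (1)·(8) = 13.

Step 4 — take square root: d = √(13) ≈ 3.6056.

d(x, mu) = √(13) ≈ 3.6056


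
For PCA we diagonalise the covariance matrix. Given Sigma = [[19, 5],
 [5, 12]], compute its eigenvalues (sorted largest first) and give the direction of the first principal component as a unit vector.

Step 1 — characteristic polynomial of 2×2 Sigma:
  det(Sigma - λI) = λ² - trace · λ + det = 0.
  trace = 19 + 12 = 31, det = 19·12 - (5)² = 203.
Step 2 — discriminant:
  Δ = trace² - 4·det = 961 - 812 = 149.
Step 3 — eigenvalues:
  λ = (trace ± √Δ)/2 = (31 ± 12.2066)/2,
  λ_1 = 21.6033,  λ_2 = 9.3967.

Step 4 — unit eigenvector for λ_1: solve (Sigma - λ_1 I)v = 0. First row:
  (19 - 21.6033)·v_x + (5)·v_y = 0, i.e. (-2.6033)·v_x + (5)·v_y = 0,
  so v ∝ (b, λ_1 - a) = (5, 2.6033) = u.
  ||u|| = √((5)² + (2.6033)²) = √(31.7771) ≈ 5.6371,
  v_1 = u/||u|| ≈ (0.887, 0.4618) (||v_1|| = 1).

λ_1 = 21.6033,  λ_2 = 9.3967;  v_1 ≈ (0.887, 0.4618)


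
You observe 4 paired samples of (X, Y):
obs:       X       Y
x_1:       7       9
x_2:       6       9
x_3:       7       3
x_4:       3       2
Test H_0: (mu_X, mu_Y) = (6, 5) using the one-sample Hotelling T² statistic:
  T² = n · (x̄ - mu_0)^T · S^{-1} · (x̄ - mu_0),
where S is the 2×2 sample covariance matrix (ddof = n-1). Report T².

Step 1 — sample mean vector:
  mean(X) = (7 + 6 + 7 + 3) / 4 = 23/4 = 5.75
  mean(Y) = (9 + 9 + 3 + 2) / 4 = 23/4 = 5.75
  x̄ = (5.75, 5.75),  deviation x̄ - mu_0 = (5.75, 5.75) - (6, 5) = (-0.25, 0.75).

Step 2 — sample covariance matrix, S[i,j] = (1/(n-1)) · Σ_k (x_{k,i} - mean_i) · (x_{k,j} - mean_j), divisor n-1 = 3:
  S[X,X] = ((1.25)·(1.25) + (0.25)·(0.25) + (1.25)·(1.25) + (-2.75)·(-2.75)) / 3 = 10.75/3 = 3.5833
  S[X,Y] = ((1.25)·(3.25) + (0.25)·(3.25) + (1.25)·(-2.75) + (-2.75)·(-3.75)) / 3 = 11.75/3 = 3.9167
  S[Y,Y] = ((3.25)·(3.25) + (3.25)·(3.25) + (-2.75)·(-2.75) + (-3.75)·(-3.75)) / 3 = 42.75/3 = 14.25
  S = [[3.5833, 3.9167],
 [3.9167, 14.25]].

Step 3 — invert S. det(S) = 3.5833·14.25 - (3.9167)² = 35.7222.
  S^{-1} = (1/det) · [[d, -b], [-b, a]] = [[0.3989, -0.1096],
 [-0.1096, 0.1003]].

Step 4 — quadratic form (x̄ - mu_0)^T · S^{-1} · (x̄ - mu_0):
  S^{-1} · (x̄ - mu_0) = (-0.182, 0.1026),
  (x̄ - mu_0)^T · [...] = (-0.25)·(-0.182) + (0.75)·(0.1026) = 0.1225.

Step 5 — scale by n: T² = 4 · 0.1225 = 0.4899.

T² ≈ 0.4899


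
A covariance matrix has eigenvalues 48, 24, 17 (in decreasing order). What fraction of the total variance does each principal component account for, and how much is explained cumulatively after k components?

Step 1 — total variance = trace(Sigma) = Σ λ_i = 48 + 24 + 17 = 89.

Step 2 — fraction explained by component i = λ_i / Σ λ:
  PC1: 48/89 = 0.5393
  PC2: 24/89 = 0.2697
  PC3: 17/89 = 0.191

Step 3 — cumulative fraction after k components = (λ_1 + ... + λ_k) / Σ λ:
  k = 1: 48/89 = 0.5393
  k = 2: (48 + 24)/89 = 72/89 = 0.809
  k = 3: (48 + 24 + 17)/89 = 89/89 = 1

Summary (fraction, with percent):

explained: PC1 0.5393 (53.93%), PC2 0.2697 (26.97%), PC3 0.191 (19.1%);  cumulative: 0.5393, 0.809, 1


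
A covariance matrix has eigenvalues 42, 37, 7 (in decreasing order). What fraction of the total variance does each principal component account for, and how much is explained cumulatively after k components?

Step 1 — total variance = trace(Sigma) = Σ λ_i = 42 + 37 + 7 = 86.

Step 2 — fraction explained by component i = λ_i / Σ λ:
  PC1: 42/86 = 0.4884
  PC2: 37/86 = 0.4302
  PC3: 7/86 = 0.0814

Step 3 — cumulative fraction after k components = (λ_1 + ... + λ_k) / Σ λ:
  k = 1: 42/86 = 0.4884
  k = 2: (42 + 37)/86 = 79/86 = 0.9186
  k = 3: (42 + 37 + 7)/86 = 86/86 = 1

Summary (fraction, with percent):

explained: PC1 0.4884 (48.84%), PC2 0.4302 (43.02%), PC3 0.0814 (8.14%);  cumulative: 0.4884, 0.9186, 1


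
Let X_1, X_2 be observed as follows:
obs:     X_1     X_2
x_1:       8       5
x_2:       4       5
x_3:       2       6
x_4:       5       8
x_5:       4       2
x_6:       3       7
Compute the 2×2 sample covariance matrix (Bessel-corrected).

Step 1 — column means:
  mean(X_1) = (8 + 4 + 2 + 5 + 4 + 3) / 6 = 26/6 = 4.3333
  mean(X_2) = (5 + 5 + 6 + 8 + 2 + 7) / 6 = 33/6 = 5.5

Step 2 — sample covariance S[i,j] = (1/(n-1)) · Σ_k (x_{k,i} - mean_i) · (x_{k,j} - mean_j), with n-1 = 5.
  S[X_1,X_1] = ((3.6667)·(3.6667) + (-0.3333)·(-0.3333) + (-2.3333)·(-2.3333) + (0.6667)·(0.6667) + (-0.3333)·(-0.3333) + (-1.3333)·(-1.3333)) / 5 = 21.3333/5 = 4.2667
  S[X_1,X_2] = ((3.6667)·(-0.5) + (-0.3333)·(-0.5) + (-2.3333)·(0.5) + (0.6667)·(2.5) + (-0.3333)·(-3.5) + (-1.3333)·(1.5)) / 5 = -2/5 = -0.4
  S[X_2,X_2] = ((-0.5)·(-0.5) + (-0.5)·(-0.5) + (0.5)·(0.5) + (2.5)·(2.5) + (-3.5)·(-3.5) + (1.5)·(1.5)) / 5 = 21.5/5 = 4.3

S is symmetric (S[j,i] = S[i,j]). Assembling:

S = [[4.2667, -0.4],
 [-0.4, 4.3]]


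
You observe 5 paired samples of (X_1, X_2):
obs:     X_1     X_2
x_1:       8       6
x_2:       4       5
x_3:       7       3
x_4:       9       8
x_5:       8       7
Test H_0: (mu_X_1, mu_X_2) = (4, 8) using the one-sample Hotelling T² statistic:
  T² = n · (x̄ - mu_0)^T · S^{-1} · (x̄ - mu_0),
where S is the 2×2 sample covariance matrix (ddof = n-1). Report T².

Step 1 — sample mean vector:
  mean(X_1) = (8 + 4 + 7 + 9 + 8) / 5 = 36/5 = 7.2
  mean(X_2) = (6 + 5 + 3 + 8 + 7) / 5 = 29/5 = 5.8
  x̄ = (7.2, 5.8),  deviation x̄ - mu_0 = (7.2, 5.8) - (4, 8) = (3.2, -2.2).

Step 2 — sample covariance matrix, S[i,j] = (1/(n-1)) · Σ_k (x_{k,i} - mean_i) · (x_{k,j} - mean_j), divisor n-1 = 4:
  S[X_1,X_1] = ((0.8)·(0.8) + (-3.2)·(-3.2) + (-0.2)·(-0.2) + (1.8)·(1.8) + (0.8)·(0.8)) / 4 = 14.8/4 = 3.7
  S[X_1,X_2] = ((0.8)·(0.2) + (-3.2)·(-0.8) + (-0.2)·(-2.8) + (1.8)·(2.2) + (0.8)·(1.2)) / 4 = 8.2/4 = 2.05
  S[X_2,X_2] = ((0.2)·(0.2) + (-0.8)·(-0.8) + (-2.8)·(-2.8) + (2.2)·(2.2) + (1.2)·(1.2)) / 4 = 14.8/4 = 3.7
  S = [[3.7, 2.05],
 [2.05, 3.7]].

Step 3 — invert S. det(S) = 3.7·3.7 - (2.05)² = 9.4875.
  S^{-1} = (1/det) · [[d, -b], [-b, a]] = [[0.39, -0.2161],
 [-0.2161, 0.39]].

Step 4 — quadratic form (x̄ - mu_0)^T · S^{-1} · (x̄ - mu_0):
  S^{-1} · (x̄ - mu_0) = (1.7233, -1.5494),
  (x̄ - mu_0)^T · [...] = (3.2)·(1.7233) + (-2.2)·(-1.5494) = 8.9233.

Step 5 — scale by n: T² = 5 · 8.9233 = 44.6166.

T² ≈ 44.6166


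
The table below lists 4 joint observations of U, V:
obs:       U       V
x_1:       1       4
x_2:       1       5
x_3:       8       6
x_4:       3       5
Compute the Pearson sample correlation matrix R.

Step 1 — column means:
  mean(U) = (1 + 1 + 8 + 3) / 4 = 13/4 = 3.25
  mean(V) = (4 + 5 + 6 + 5) / 4 = 20/4 = 5

Step 2 — sample variances and covariances s[i,j] = (1/(n-1)) · Σ_k (x_{k,i} - mean_i) · (x_{k,j} - mean_j), with n-1 = 3:
  s[U,U] = ((-2.25)·(-2.25) + (-2.25)·(-2.25) + (4.75)·(4.75) + (-0.25)·(-0.25)) / 3 = 32.75/3 = 10.9167
  s[U,V] = ((-2.25)·(-1) + (-2.25)·(0) + (4.75)·(1) + (-0.25)·(0)) / 3 = 7/3 = 2.3333
  s[V,V] = ((-1)·(-1) + (0)·(0) + (1)·(1) + (0)·(0)) / 3 = 2/3 = 0.6667
  Sample standard deviations s_i = √(s[i,i]):
  s(U) = √(10.9167) = 3.304
  s(V) = √(0.6667) = 0.8165

Step 3 — r_{ij} = s_{ij} / (s_i · s_j):
  r[U,U] = 1 (diagonal).
  r[U,V] = 2.3333 / (3.304 · 0.8165) = 2.3333 / 2.6977 = 0.8649
  r[V,V] = 1 (diagonal).

R is symmetric with unit diagonal. Assembling:

R = [[1, 0.8649],
 [0.8649, 1]]


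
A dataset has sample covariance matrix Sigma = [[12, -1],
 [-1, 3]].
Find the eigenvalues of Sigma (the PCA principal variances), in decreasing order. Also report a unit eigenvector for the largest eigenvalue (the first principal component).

Step 1 — characteristic polynomial of 2×2 Sigma:
  det(Sigma - λI) = λ² - trace · λ + det = 0.
  trace = 12 + 3 = 15, det = 12·3 - (-1)² = 35.
Step 2 — discriminant:
  Δ = trace² - 4·det = 225 - 140 = 85.
Step 3 — eigenvalues:
  λ = (trace ± √Δ)/2 = (15 ± 9.2195)/2,
  λ_1 = 12.1098,  λ_2 = 2.8902.

Step 4 — unit eigenvector for λ_1: solve (Sigma - λ_1 I)v = 0. First row:
  (12 - 12.1098)·v_x + (-1)·v_y = 0, i.e. (-0.1098)·v_x + (-1)·v_y = 0,
  so v ∝ (b, λ_1 - a) = (-1, 0.1098); multiply by -1 so the first entry is positive: u = (1, -0.1098).
  ||u|| = √((1)² + (-0.1098)²) = √(1.012) ≈ 1.006,
  v_1 = u/||u|| ≈ (0.994, -0.1091) (||v_1|| = 1).

λ_1 = 12.1098,  λ_2 = 2.8902;  v_1 ≈ (0.994, -0.1091)


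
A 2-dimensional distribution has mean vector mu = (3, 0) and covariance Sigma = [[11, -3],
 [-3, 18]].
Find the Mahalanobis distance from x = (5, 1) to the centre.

Step 1 — centre the observation: (x - mu) = (2, 1).

Step 2 — invert Sigma. det(Sigma) = 11·18 - (-3)² = 189.
  Sigma^{-1} = (1/det) · [[d, -b], [-b, a]] = [[0.0952, 0.0159],
 [0.0159, 0.0582]].

Step 3 — form the quadratic (x - mu)^T · Sigma^{-1} · (x - mu):
  Sigma^{-1} · (x - mu) = (0.2063, 0.0899).
  (x - mu)^T · [Sigma^{-1} · (x - mu)] = (2)·(0.2063) + (1)·(0.0899) = 0.5026.

Step 4 — take square root: d = √(0.5026) ≈ 0.709.

d(x, mu) = √(0.5026) ≈ 0.709


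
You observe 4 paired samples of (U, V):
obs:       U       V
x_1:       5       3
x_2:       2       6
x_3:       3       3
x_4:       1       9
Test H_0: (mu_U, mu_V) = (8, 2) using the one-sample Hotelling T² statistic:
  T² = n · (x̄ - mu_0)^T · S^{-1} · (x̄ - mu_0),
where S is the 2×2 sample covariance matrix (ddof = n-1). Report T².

Step 1 — sample mean vector:
  mean(U) = (5 + 2 + 3 + 1) / 4 = 11/4 = 2.75
  mean(V) = (3 + 6 + 3 + 9) / 4 = 21/4 = 5.25
  x̄ = (2.75, 5.25),  deviation x̄ - mu_0 = (2.75, 5.25) - (8, 2) = (-5.25, 3.25).

Step 2 — sample covariance matrix, S[i,j] = (1/(n-1)) · Σ_k (x_{k,i} - mean_i) · (x_{k,j} - mean_j), divisor n-1 = 3:
  S[U,U] = ((2.25)·(2.25) + (-0.75)·(-0.75) + (0.25)·(0.25) + (-1.75)·(-1.75)) / 3 = 8.75/3 = 2.9167
  S[U,V] = ((2.25)·(-2.25) + (-0.75)·(0.75) + (0.25)·(-2.25) + (-1.75)·(3.75)) / 3 = -12.75/3 = -4.25
  S[V,V] = ((-2.25)·(-2.25) + (0.75)·(0.75) + (-2.25)·(-2.25) + (3.75)·(3.75)) / 3 = 24.75/3 = 8.25
  S = [[2.9167, -4.25],
 [-4.25, 8.25]].

Step 3 — invert S. det(S) = 2.9167·8.25 - (-4.25)² = 6.
  S^{-1} = (1/det) · [[d, -b], [-b, a]] = [[1.375, 0.7083],
 [0.7083, 0.4861]].

Step 4 — quadratic form (x̄ - mu_0)^T · S^{-1} · (x̄ - mu_0):
  S^{-1} · (x̄ - mu_0) = (-4.9167, -2.1389),
  (x̄ - mu_0)^T · [...] = (-5.25)·(-4.9167) + (3.25)·(-2.1389) = 18.8611.

Step 5 — scale by n: T² = 4 · 18.8611 = 75.4444.

T² ≈ 75.4444


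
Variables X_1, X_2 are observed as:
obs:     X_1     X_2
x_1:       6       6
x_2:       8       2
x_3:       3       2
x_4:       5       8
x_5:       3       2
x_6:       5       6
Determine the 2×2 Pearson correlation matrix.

Step 1 — column means:
  mean(X_1) = (6 + 8 + 3 + 5 + 3 + 5) / 6 = 30/6 = 5
  mean(X_2) = (6 + 2 + 2 + 8 + 2 + 6) / 6 = 26/6 = 4.3333

Step 2 — sample variances and covariances s[i,j] = (1/(n-1)) · Σ_k (x_{k,i} - mean_i) · (x_{k,j} - mean_j), with n-1 = 5:
  s[X_1,X_1] = ((1)·(1) + (3)·(3) + (-2)·(-2) + (0)·(0) + (-2)·(-2) + (0)·(0)) / 5 = 18/5 = 3.6
  s[X_1,X_2] = ((1)·(1.6667) + (3)·(-2.3333) + (-2)·(-2.3333) + (0)·(3.6667) + (-2)·(-2.3333) + (0)·(1.6667)) / 5 = 4/5 = 0.8
  s[X_2,X_2] = ((1.6667)·(1.6667) + (-2.3333)·(-2.3333) + (-2.3333)·(-2.3333) + (3.6667)·(3.6667) + (-2.3333)·(-2.3333) + (1.6667)·(1.6667)) / 5 = 35.3333/5 = 7.0667
  Sample standard deviations s_i = √(s[i,i]):
  s(X_1) = √(3.6) = 1.8974
  s(X_2) = √(7.0667) = 2.6583

Step 3 — r_{ij} = s_{ij} / (s_i · s_j):
  r[X_1,X_1] = 1 (diagonal).
  r[X_1,X_2] = 0.8 / (1.8974 · 2.6583) = 0.8 / 5.0438 = 0.1586
  r[X_2,X_2] = 1 (diagonal).

R is symmetric with unit diagonal. Assembling:

R = [[1, 0.1586],
 [0.1586, 1]]


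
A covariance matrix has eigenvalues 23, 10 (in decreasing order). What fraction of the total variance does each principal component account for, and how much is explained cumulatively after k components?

Step 1 — total variance = trace(Sigma) = Σ λ_i = 23 + 10 = 33.

Step 2 — fraction explained by component i = λ_i / Σ λ:
  PC1: 23/33 = 0.697
  PC2: 10/33 = 0.303

Step 3 — cumulative fraction after k components = (λ_1 + ... + λ_k) / Σ λ:
  k = 1: 23/33 = 0.697
  k = 2: (23 + 10)/33 = 33/33 = 1

Summary (fraction, with percent):

explained: PC1 0.697 (69.7%), PC2 0.303 (30.3%);  cumulative: 0.697, 1


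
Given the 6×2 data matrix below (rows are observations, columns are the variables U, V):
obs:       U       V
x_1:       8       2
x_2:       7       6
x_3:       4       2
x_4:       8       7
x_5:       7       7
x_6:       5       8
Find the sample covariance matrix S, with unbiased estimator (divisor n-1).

Step 1 — column means:
  mean(U) = (8 + 7 + 4 + 8 + 7 + 5) / 6 = 39/6 = 6.5
  mean(V) = (2 + 6 + 2 + 7 + 7 + 8) / 6 = 32/6 = 5.3333

Step 2 — sample covariance S[i,j] = (1/(n-1)) · Σ_k (x_{k,i} - mean_i) · (x_{k,j} - mean_j), with n-1 = 5.
  S[U,U] = ((1.5)·(1.5) + (0.5)·(0.5) + (-2.5)·(-2.5) + (1.5)·(1.5) + (0.5)·(0.5) + (-1.5)·(-1.5)) / 5 = 13.5/5 = 2.7
  S[U,V] = ((1.5)·(-3.3333) + (0.5)·(0.6667) + (-2.5)·(-3.3333) + (1.5)·(1.6667) + (0.5)·(1.6667) + (-1.5)·(2.6667)) / 5 = 3/5 = 0.6
  S[V,V] = ((-3.3333)·(-3.3333) + (0.6667)·(0.6667) + (-3.3333)·(-3.3333) + (1.6667)·(1.6667) + (1.6667)·(1.6667) + (2.6667)·(2.6667)) / 5 = 35.3333/5 = 7.0667

S is symmetric (S[j,i] = S[i,j]). Assembling:

S = [[2.7, 0.6],
 [0.6, 7.0667]]
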